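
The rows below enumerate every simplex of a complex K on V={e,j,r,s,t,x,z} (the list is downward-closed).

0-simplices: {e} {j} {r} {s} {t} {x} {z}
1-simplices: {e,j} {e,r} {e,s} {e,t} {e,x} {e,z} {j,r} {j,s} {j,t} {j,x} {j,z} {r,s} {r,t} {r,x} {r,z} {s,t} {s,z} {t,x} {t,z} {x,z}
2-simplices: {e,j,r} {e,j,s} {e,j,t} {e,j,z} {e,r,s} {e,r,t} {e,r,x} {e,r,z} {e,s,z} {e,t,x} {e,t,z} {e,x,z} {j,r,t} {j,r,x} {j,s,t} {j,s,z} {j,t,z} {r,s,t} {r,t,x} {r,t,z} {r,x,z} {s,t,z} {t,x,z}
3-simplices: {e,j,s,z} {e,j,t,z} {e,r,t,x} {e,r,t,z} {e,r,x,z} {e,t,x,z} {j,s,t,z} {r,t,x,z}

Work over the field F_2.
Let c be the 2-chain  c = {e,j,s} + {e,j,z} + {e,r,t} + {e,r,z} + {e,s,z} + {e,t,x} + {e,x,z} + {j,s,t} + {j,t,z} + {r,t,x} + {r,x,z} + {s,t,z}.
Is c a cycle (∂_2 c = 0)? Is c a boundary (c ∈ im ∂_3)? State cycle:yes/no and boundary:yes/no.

cycle:yes boundary:yes

n_0=7 n_1=20 n_2=23 n_3=8  [Z2]
∂1: piv[ej,er,es,et,ex,ez] rk=6  ker:jr,js,jt,jx,jz,rs,rt,rx,rz,st,sz,tx,tz,xz
∂2: piv[ejr,ejs,ejt,ejz,ers,ert,erx,erz,esz,etx,etz,exz,jrx,jst] rk=14  ker:jrt,jsz,jtz,rst,rtx,rtz,rxz,stz,txz
∂3: piv[ejsz,ejtz,ertx,ertz,erxz,etxz,jstz] rk=7  ker:rtxz
∂2c = 0
c vs im∂3: reduces to 0 ⇒ boundary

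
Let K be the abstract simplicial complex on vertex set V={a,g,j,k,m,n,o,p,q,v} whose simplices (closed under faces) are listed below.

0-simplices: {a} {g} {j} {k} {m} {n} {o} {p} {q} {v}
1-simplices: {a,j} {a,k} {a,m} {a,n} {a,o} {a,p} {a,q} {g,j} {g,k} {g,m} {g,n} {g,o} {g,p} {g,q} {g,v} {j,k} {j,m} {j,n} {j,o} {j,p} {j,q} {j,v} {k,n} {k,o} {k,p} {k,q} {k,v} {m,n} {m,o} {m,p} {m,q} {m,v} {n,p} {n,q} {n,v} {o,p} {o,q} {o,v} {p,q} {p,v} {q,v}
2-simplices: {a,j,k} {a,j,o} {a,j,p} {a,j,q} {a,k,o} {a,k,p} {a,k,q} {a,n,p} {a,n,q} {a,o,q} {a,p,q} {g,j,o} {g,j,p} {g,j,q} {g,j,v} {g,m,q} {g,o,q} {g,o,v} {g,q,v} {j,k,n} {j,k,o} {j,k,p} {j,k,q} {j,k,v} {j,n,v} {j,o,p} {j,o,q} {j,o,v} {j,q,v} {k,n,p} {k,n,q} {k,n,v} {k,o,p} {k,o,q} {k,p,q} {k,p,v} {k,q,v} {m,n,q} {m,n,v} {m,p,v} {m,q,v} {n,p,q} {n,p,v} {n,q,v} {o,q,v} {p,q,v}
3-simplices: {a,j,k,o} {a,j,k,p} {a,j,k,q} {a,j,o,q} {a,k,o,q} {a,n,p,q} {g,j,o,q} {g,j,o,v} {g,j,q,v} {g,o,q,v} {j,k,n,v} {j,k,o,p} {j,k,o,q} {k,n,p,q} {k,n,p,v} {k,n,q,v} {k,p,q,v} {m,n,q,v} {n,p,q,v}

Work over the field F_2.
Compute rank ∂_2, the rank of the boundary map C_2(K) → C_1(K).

n_0=10 n_1=41 n_2=46 n_3=19  [Z2]
∂1: piv[aj,ak,am,an,ao,ap,aq,gj,gv] rk=9  ker:gk,gm,gn,go,gp,gq,jk,jm,jn,jo,jp,jq,jv,kn,ko,kp,kq,kv,mn,mo,mp,mq,mv,np,nq,nv,op,oq,ov,pq,pv,qv
∂2: piv[ajk,ajo,ajp,ajq,ako,akp,akq,anp,anq,aoq,apq,gjo,gjp,gjq,gjv,gmq,gov,gqv,jkn,jkv,jnv,jop,knp,kpv,mnq,mnv,mpv] rk=27  ker:goq,jko,jkp,jkq,joq,jov,jqv,knq,knv,kop,koq,kpq,kqv,mqv,npq,npv,nqv,oqv,pqv
∂3: piv[ajko,ajkp,ajkq,ajoq,akoq,anpq,gjoq,gjov,gjqv,goqv,jknv,jkop,knpq,knpv,knqv,kpqv,mnqv] rk=17  ker:jkoq,npqv
rk∂_2=27

rank∂_2=27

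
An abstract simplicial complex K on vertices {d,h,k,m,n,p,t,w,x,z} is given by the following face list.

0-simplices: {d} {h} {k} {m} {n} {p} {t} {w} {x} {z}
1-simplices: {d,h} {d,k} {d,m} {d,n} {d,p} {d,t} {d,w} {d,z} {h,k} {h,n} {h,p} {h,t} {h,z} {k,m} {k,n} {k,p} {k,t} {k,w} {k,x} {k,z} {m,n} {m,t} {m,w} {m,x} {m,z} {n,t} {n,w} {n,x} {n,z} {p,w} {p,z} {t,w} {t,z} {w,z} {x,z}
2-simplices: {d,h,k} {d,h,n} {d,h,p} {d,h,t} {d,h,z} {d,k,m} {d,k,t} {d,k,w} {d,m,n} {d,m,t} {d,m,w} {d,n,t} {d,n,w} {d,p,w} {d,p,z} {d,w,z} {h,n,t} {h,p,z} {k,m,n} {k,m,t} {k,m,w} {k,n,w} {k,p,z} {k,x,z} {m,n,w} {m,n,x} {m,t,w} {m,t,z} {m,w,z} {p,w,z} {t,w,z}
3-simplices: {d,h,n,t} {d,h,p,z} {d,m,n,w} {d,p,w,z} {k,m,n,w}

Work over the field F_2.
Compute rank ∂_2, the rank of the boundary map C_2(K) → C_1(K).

rank∂_2=23

n_0=10 n_1=35 n_2=31 n_3=5  [Z2]
∂1: piv[dh,dk,dm,dn,dp,dt,dw,dz,kx] rk=9  ker:hk,hn,hp,ht,hz,km,kn,kp,kt,kw,kz,mn,mt,mw,mx,mz,nt,nw,nx,nz,pw,pz,tw,tz,wz,xz
∂2: piv[dhk,dhn,dhp,dht,dhz,dkm,dkt,dkw,dmn,dmt,dmw,dnt,dnw,dpw,dpz,dwz,kmn,kpz,kxz,mnx,mtw,mtz,mwz] rk=23  ker:hnt,hpz,kmt,kmw,knw,mnw,pwz,twz
∂3: piv[dhnt,dhpz,dmnw,dpwz,kmnw] rk=5
rk∂_2=23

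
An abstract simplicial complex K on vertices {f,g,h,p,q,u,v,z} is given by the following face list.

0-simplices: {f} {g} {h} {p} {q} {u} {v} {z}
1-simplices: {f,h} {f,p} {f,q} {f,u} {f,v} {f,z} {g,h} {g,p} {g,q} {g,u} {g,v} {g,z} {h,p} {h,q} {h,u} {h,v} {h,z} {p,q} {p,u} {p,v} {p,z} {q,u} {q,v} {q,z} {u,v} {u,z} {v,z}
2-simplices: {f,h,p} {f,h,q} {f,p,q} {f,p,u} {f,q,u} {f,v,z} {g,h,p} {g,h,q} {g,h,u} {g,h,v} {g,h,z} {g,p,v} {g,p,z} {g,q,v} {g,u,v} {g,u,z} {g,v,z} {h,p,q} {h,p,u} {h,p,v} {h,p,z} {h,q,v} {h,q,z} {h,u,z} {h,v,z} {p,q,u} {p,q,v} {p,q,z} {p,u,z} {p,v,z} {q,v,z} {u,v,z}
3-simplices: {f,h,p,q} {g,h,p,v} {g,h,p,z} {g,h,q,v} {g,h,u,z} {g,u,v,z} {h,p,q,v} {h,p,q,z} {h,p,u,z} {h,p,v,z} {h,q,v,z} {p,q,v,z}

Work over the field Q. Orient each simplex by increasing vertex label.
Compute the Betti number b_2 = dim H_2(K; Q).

b_2=2

n_0=8 n_1=27 n_2=32 n_3=12  [Q]
∂1: piv[fh,fp,fq,fu,fv,fz,gh] rk=7  ker:gp,gq,gu,gv,gz,hp,hq,hu,hv,hz,pq,pu,pv,pz,qu,qv,qz,uv,uz,vz
∂2: piv[fhp,fhq,fpq,fpu,fqu,fvz,ghp,ghq,ghu,ghv,ghz,gpv,gpz,gqv,guv,guz,gvz,hpu,hqz] rk=19  ker:hpq,hpv,hpz,hqv,huz,hvz,pqu,pqv,pqz,puz,pvz,qvz,uvz
∂3: piv[fhpq,ghpv,ghpz,ghqv,ghuz,guvz,hpqv,hpqz,hpuz,hpvz,hqvz] rk=11  ker:pqvz
b_2=(32−19)−11=2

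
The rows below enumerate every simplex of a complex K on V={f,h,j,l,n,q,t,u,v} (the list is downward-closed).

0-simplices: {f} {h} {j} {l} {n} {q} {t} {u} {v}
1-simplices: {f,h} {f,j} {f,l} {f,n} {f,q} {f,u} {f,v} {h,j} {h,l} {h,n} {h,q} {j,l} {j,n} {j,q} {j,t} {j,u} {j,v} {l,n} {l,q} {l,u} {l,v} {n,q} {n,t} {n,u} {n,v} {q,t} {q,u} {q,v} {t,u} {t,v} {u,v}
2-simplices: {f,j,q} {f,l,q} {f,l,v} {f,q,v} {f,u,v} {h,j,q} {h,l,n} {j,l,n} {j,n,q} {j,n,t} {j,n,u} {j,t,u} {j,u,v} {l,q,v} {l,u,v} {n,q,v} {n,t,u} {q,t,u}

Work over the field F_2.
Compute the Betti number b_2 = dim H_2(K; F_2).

b_2=2

n_0=9 n_1=31 n_2=18  [Z2]
∂1: piv[fh,fj,fl,fn,fq,fu,fv,jt] rk=8  ker:hj,hl,hn,hq,jl,jn,jq,ju,jv,ln,lq,lu,lv,nq,nt,nu,nv,qt,qu,qv,tu,tv,uv
∂2: piv[fjq,flq,flv,fqv,fuv,hjq,hln,jln,jnq,jnt,jnu,jtu,juv,luv,nqv,qtu] rk=16  ker:lqv,ntu
b_2=(18−16)−0=2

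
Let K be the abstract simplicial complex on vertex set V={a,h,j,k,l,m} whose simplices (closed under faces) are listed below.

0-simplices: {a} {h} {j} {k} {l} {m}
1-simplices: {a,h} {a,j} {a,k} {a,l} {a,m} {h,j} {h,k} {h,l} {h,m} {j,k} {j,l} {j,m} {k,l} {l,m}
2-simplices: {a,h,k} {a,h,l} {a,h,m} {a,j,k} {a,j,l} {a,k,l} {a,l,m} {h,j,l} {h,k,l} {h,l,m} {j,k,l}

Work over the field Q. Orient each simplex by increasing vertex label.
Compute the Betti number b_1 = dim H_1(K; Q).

b_1=1

n_0=6 n_1=14 n_2=11  [Q]
∂1: piv[ah,aj,ak,al,am] rk=5  ker:hj,hk,hl,hm,jk,jl,jm,kl,lm
∂2: piv[ahk,ahl,ahm,ajk,ajl,akl,alm,hjl] rk=8  ker:hkl,hlm,jkl
b_1=(14−5)−8=1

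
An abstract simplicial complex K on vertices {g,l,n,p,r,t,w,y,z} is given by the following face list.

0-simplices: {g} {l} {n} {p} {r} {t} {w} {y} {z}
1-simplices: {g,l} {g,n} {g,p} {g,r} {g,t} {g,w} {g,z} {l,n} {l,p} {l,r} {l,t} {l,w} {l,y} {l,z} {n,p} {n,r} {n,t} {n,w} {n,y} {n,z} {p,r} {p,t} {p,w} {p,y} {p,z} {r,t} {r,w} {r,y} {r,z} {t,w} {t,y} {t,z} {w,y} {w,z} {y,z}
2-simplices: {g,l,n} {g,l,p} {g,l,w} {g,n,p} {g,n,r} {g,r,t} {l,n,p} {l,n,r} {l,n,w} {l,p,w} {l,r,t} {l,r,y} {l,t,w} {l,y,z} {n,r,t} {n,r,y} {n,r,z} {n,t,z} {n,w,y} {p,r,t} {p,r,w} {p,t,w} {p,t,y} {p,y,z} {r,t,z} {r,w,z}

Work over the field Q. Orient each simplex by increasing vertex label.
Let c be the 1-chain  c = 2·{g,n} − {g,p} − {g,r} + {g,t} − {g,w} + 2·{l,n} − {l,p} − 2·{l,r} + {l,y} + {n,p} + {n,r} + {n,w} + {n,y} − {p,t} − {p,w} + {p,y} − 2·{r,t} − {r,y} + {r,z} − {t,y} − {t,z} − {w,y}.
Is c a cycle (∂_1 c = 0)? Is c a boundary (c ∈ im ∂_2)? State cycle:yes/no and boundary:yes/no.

n_0=9 n_1=35 n_2=26  [Q]
∂1: piv[gl,gn,gp,gr,gt,gw,gz,ly] rk=8  ker:ln,lp,lr,lt,lw,lz,np,nr,nt,nw,ny,nz,pr,pt,pw,py,pz,rt,rw,ry,rz,tw,ty,tz,wy,wz,yz
∂2: piv[gln,glp,glw,gnp,gnr,grt,lnr,lnw,lpw,lrt,lry,ltw,lyz,nrt,nry,nrz,ntz,nwy,prt,prw,ptw,pty,pyz,rwz] rk=24  ker:lnp,rtz
∂1c = 0
c vs im∂2: reduces to 0 ⇒ boundary

cycle:yes boundary:yes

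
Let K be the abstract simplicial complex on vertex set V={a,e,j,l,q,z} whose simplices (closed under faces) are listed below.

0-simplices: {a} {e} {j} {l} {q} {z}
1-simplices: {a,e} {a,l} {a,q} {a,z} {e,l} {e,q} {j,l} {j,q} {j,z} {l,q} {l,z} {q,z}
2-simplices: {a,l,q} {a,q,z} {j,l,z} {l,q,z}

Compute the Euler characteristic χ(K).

χ(K)=-2

n_0=6 n_1=12 n_2=4
χ=+6−12+4=-2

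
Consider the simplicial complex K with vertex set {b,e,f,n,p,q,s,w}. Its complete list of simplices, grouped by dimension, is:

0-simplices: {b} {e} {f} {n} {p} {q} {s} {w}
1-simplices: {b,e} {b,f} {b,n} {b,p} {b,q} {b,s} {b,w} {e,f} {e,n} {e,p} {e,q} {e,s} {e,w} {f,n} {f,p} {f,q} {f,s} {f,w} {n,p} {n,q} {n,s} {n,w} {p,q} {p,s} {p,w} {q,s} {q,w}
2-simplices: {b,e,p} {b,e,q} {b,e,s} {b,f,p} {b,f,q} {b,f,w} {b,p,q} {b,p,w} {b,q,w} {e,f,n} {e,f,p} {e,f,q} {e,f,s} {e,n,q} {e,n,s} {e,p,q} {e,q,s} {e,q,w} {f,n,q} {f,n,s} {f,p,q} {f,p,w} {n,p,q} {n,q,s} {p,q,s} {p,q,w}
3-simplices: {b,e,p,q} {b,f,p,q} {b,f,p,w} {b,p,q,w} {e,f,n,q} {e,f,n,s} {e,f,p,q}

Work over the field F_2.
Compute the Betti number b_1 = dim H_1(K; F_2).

n_0=8 n_1=27 n_2=26 n_3=7  [Z2]
∂1: piv[be,bf,bn,bp,bq,bs,bw] rk=7  ker:ef,en,ep,eq,es,ew,fn,fp,fq,fs,fw,np,nq,ns,nw,pq,ps,pw,qs,qw
∂2: piv[bep,beq,bes,bfp,bfq,bfw,bpq,bpw,bqw,efn,efp,efs,enq,ens,eqs,eqw,npq,pqs] rk=18  ker:efq,epq,fnq,fns,fpq,fpw,nqs,pqw
∂3: piv[bepq,bfpq,bfpw,bpqw,efnq,efns,efpq] rk=7
b_1=(27−7)−18=2

b_1=2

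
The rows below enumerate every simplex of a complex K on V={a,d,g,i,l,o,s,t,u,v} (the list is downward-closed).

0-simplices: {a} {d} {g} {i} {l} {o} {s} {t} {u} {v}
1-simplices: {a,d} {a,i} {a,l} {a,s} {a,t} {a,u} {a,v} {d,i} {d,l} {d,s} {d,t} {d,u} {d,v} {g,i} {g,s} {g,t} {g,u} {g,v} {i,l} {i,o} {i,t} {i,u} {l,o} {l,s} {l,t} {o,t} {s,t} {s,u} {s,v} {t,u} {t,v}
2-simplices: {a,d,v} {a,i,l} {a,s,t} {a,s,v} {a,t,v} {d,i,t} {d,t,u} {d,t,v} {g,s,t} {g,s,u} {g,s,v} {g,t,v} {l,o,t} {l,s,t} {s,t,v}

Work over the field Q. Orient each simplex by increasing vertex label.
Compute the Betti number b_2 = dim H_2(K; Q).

n_0=10 n_1=31 n_2=15  [Q]
∂1: piv[ad,ai,al,as,at,au,av,gi,io] rk=9  ker:di,dl,ds,dt,du,dv,gs,gt,gu,gv,il,it,iu,lo,ls,lt,ot,st,su,sv,tu,tv
∂2: piv[adv,ail,ast,asv,atv,dit,dtu,dtv,gst,gsu,gsv,lot,lst] rk=13  ker:gtv,stv
b_2=(15−13)−0=2

b_2=2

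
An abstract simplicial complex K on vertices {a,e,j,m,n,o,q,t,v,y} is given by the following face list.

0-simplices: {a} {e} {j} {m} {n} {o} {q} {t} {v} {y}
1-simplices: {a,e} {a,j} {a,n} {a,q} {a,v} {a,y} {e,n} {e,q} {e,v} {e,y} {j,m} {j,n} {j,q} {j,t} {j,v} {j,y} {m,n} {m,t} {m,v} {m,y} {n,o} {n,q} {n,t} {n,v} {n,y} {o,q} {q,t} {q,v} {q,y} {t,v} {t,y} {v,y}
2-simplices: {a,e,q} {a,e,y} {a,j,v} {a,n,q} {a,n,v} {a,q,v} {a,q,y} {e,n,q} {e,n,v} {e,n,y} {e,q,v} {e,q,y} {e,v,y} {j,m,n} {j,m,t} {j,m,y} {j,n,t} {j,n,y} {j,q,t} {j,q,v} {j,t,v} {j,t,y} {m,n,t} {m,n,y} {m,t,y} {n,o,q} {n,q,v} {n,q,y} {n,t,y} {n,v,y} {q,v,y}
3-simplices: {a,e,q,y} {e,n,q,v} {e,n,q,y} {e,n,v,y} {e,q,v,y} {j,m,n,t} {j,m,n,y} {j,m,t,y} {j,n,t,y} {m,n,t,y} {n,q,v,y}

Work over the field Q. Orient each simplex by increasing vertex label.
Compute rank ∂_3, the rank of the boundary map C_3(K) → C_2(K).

n_0=10 n_1=32 n_2=31 n_3=11  [Q]
∂1: piv[ae,aj,an,aq,av,ay,jm,jt,no] rk=9  ker:en,eq,ev,ey,jn,jq,jv,jy,mn,mt,mv,my,nq,nt,nv,ny,oq,qt,qv,qy,tv,ty,vy
∂2: piv[aeq,aey,ajv,anq,anv,aqv,aqy,enq,env,eny,evy,jmn,jmt,jmy,jnt,jny,jqt,jqv,jtv,jty,noq] rk=21  ker:eqv,eqy,mnt,mny,mty,nqv,nqy,nty,nvy,qvy
∂3: piv[aeqy,enqv,enqy,envy,eqvy,jmnt,jmny,jmty,jnty] rk=9  ker:mnty,nqvy
rk∂_3=9

rank∂_3=9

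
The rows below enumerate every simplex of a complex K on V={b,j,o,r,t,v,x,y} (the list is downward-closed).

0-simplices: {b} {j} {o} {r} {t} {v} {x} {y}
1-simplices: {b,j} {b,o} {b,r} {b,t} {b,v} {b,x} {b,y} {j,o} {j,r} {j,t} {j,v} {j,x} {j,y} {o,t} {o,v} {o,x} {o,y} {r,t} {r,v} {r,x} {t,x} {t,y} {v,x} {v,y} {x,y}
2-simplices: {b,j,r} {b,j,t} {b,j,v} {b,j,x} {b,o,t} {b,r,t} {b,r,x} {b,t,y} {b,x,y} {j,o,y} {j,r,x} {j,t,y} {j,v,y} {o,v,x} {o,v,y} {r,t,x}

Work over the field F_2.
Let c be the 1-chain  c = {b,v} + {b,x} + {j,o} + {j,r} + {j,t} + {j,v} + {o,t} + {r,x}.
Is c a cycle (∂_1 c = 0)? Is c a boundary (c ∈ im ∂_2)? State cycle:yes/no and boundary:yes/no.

cycle:yes boundary:no

n_0=8 n_1=25 n_2=16  [Z2]
∂1: piv[bj,bo,br,bt,bv,bx,by] rk=7  ker:jo,jr,jt,jv,jx,jy,ot,ov,ox,oy,rt,rv,rx,tx,ty,vx,vy,xy
∂2: piv[bjr,bjt,bjv,bjx,bot,brt,brx,bty,bxy,joy,jty,jvy,ovx,ovy,rtx] rk=15  ker:jrx
∂1c = 0
c vs im∂2: residual ≠ 0 ⇒ not boundary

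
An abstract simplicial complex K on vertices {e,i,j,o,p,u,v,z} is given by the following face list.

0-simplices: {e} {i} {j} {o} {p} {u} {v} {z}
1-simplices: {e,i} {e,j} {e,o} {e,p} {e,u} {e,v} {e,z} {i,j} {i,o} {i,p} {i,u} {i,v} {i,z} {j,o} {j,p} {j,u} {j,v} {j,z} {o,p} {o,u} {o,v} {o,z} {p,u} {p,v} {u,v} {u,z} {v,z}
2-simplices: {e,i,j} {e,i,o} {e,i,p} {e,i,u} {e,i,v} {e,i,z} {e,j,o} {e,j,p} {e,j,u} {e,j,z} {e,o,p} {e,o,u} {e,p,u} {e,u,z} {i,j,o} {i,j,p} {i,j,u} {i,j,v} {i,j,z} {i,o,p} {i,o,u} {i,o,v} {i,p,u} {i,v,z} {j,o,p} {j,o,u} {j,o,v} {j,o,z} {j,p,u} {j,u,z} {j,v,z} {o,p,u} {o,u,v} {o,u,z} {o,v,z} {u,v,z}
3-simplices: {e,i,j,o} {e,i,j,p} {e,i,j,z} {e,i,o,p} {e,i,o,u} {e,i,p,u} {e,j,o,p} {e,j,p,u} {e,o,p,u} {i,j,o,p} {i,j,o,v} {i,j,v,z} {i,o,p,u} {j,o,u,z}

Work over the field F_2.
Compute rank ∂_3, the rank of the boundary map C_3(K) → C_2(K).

n_0=8 n_1=27 n_2=36 n_3=14  [Z2]
∂1: piv[ei,ej,eo,ep,eu,ev,ez] rk=7  ker:ij,io,ip,iu,iv,iz,jo,jp,ju,jv,jz,op,ou,ov,oz,pu,pv,uv,uz,vz
∂2: piv[eij,eio,eip,eiu,eiv,eiz,ejo,ejp,eju,ejz,eop,eou,epu,euz,ijv,iov,ivz,joz,ouv] rk=19  ker:ijo,ijp,iju,ijz,iop,iou,ipu,jop,jou,jov,jpu,juz,jvz,opu,ouz,ovz,uvz
∂3: piv[eijo,eijp,eijz,eiop,eiou,eipu,ejop,ejpu,eopu,ijov,ijvz,jouz] rk=12  ker:ijop,iopu
rk∂_3=12

rank∂_3=12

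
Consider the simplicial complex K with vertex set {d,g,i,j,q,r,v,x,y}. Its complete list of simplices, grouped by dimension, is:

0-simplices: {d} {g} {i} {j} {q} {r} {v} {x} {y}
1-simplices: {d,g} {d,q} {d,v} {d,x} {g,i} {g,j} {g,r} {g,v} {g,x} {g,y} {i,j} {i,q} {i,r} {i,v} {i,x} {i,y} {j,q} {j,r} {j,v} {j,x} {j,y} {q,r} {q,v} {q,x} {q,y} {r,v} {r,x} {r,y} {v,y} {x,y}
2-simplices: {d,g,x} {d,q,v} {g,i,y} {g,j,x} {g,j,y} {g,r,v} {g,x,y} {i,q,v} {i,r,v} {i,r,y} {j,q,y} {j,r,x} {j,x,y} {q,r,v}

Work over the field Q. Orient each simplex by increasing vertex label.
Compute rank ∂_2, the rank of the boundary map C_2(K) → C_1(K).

n_0=9 n_1=30 n_2=14  [Q]
∂1: piv[dg,dq,dv,dx,gi,gj,gr,gy] rk=8  ker:gv,gx,ij,iq,ir,iv,ix,iy,jq,jr,jv,jx,jy,qr,qv,qx,qy,rv,rx,ry,vy,xy
∂2: piv[dgx,dqv,giy,gjx,gjy,grv,gxy,iqv,irv,iry,jqy,jrx,qrv] rk=13  ker:jxy
rk∂_2=13

rank∂_2=13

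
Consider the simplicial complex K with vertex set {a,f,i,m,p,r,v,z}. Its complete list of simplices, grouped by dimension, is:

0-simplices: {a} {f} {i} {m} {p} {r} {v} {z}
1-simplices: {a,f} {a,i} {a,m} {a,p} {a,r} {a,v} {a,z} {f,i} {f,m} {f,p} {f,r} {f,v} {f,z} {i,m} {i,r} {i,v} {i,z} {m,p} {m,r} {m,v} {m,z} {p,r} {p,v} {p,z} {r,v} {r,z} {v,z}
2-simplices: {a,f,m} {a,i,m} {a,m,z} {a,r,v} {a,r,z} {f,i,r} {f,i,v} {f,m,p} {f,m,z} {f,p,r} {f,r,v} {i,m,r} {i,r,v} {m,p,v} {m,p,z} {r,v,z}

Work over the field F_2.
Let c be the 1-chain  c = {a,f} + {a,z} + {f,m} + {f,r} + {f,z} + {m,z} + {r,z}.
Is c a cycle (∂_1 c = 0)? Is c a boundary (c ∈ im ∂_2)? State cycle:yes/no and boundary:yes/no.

n_0=8 n_1=27 n_2=16  [Z2]
∂1: piv[af,ai,am,ap,ar,av,az] rk=7  ker:fi,fm,fp,fr,fv,fz,im,ir,iv,iz,mp,mr,mv,mz,pr,pv,pz,rv,rz,vz
∂2: piv[afm,aim,amz,arv,arz,fir,fiv,fmp,fmz,fpr,frv,imr,mpv,mpz,rvz] rk=15  ker:irv
∂1c = 0
c vs im∂2: residual ≠ 0 ⇒ not boundary

cycle:yes boundary:no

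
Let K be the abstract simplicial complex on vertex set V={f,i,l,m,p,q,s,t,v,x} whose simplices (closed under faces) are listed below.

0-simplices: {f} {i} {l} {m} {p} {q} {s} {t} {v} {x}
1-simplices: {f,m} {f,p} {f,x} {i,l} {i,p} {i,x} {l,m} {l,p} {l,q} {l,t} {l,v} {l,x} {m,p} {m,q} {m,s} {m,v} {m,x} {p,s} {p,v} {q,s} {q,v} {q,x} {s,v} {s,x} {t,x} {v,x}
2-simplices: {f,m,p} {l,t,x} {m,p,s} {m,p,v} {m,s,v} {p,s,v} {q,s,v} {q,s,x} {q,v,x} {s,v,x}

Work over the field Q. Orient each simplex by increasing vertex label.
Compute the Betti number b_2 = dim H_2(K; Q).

n_0=10 n_1=26 n_2=10  [Q]
∂1: piv[fm,fp,fx,il,ip,lq,lt,lv,ms] rk=9  ker:ix,lm,lp,lx,mp,mq,mv,mx,ps,pv,qs,qv,qx,sv,sx,tx,vx
∂2: piv[fmp,ltx,mps,mpv,msv,qsv,qsx,qvx] rk=8  ker:psv,svx
b_2=(10−8)−0=2

b_2=2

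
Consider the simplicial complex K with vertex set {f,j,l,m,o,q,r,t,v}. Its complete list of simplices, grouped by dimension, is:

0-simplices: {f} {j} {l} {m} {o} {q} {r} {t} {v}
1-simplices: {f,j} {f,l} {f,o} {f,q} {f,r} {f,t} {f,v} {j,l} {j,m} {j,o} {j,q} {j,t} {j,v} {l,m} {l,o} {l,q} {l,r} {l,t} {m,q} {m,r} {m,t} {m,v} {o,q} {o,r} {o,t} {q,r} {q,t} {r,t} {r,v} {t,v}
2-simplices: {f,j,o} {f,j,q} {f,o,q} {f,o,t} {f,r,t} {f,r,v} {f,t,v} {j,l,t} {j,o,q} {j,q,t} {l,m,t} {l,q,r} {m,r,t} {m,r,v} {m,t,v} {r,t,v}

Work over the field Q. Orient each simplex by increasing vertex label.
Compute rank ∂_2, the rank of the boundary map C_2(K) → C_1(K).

rank∂_2=13

n_0=9 n_1=30 n_2=16  [Q]
∂1: piv[fj,fl,fo,fq,fr,ft,fv,jm] rk=8  ker:jl,jo,jq,jt,jv,lm,lo,lq,lr,lt,mq,mr,mt,mv,oq,or,ot,qr,qt,rt,rv,tv
∂2: piv[fjo,fjq,foq,fot,frt,frv,ftv,jlt,jqt,lmt,lqr,mrt,mrv] rk=13  ker:joq,mtv,rtv
rk∂_2=13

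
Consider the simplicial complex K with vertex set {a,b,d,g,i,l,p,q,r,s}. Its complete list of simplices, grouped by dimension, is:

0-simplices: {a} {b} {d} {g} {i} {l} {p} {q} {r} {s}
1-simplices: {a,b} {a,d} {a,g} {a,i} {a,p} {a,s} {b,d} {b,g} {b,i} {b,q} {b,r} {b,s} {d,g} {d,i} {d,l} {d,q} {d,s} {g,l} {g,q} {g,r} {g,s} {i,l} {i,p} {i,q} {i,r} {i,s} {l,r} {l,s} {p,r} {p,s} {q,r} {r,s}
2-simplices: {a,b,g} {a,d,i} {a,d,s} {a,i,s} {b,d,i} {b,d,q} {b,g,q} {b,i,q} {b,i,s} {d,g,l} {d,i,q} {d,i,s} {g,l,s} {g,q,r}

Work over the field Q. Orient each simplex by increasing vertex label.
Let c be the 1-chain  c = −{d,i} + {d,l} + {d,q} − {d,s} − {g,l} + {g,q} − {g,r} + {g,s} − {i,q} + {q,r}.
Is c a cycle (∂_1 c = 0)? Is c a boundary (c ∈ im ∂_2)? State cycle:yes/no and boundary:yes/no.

n_0=10 n_1=32 n_2=14  [Q]
∂1: piv[ab,ad,ag,ai,ap,as,bq,br,dl] rk=9  ker:bd,bg,bi,bs,dg,di,dq,ds,gl,gq,gr,gs,il,ip,iq,ir,is,lr,ls,pr,ps,qr,rs
∂2: piv[abg,adi,ads,ais,bdi,bdq,bgq,biq,bis,dgl,gls,gqr] rk=12  ker:diq,dis
∂1c = 0
c vs im∂2: residual ≠ 0 ⇒ not boundary

cycle:yes boundary:no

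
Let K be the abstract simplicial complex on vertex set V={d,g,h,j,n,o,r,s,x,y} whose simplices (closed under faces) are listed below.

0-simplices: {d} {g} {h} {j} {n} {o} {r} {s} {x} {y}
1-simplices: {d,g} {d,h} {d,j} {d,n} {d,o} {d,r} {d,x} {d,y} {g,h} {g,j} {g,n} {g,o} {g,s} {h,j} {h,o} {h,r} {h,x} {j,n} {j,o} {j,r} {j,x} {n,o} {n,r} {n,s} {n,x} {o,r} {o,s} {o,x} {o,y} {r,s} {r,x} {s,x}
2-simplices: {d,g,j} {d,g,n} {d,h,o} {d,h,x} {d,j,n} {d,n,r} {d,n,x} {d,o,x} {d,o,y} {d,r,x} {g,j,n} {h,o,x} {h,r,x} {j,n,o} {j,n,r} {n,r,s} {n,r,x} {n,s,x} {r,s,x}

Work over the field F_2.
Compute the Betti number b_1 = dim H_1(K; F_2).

b_1=8

n_0=10 n_1=32 n_2=19  [Z2]
∂1: piv[dg,dh,dj,dn,do,dr,dx,dy,gs] rk=9  ker:gh,gj,gn,go,hj,ho,hr,hx,jn,jo,jr,jx,no,nr,ns,nx,or,os,ox,oy,rs,rx,sx
∂2: piv[dgj,dgn,dho,dhx,djn,dnr,dnx,dox,doy,drx,hrx,jno,jnr,nrs,nsx] rk=15  ker:gjn,hox,nrx,rsx
b_1=(32−9)−15=8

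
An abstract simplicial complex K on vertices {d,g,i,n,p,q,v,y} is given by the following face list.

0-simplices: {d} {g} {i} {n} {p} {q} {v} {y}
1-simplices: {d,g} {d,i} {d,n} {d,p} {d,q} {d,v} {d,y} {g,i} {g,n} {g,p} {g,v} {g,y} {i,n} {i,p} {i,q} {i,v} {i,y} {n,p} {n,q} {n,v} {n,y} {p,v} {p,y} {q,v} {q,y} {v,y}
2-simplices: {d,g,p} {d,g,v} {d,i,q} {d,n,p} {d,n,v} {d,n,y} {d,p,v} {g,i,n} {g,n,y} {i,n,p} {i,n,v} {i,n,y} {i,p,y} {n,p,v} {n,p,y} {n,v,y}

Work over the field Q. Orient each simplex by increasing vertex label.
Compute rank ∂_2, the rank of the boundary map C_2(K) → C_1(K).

rank∂_2=14

n_0=8 n_1=26 n_2=16  [Q]
∂1: piv[dg,di,dn,dp,dq,dv,dy] rk=7  ker:gi,gn,gp,gv,gy,in,ip,iq,iv,iy,np,nq,nv,ny,pv,py,qv,qy,vy
∂2: piv[dgp,dgv,diq,dnp,dnv,dny,dpv,gin,gny,inp,inv,iny,ipy,nvy] rk=14  ker:npv,npy
rk∂_2=14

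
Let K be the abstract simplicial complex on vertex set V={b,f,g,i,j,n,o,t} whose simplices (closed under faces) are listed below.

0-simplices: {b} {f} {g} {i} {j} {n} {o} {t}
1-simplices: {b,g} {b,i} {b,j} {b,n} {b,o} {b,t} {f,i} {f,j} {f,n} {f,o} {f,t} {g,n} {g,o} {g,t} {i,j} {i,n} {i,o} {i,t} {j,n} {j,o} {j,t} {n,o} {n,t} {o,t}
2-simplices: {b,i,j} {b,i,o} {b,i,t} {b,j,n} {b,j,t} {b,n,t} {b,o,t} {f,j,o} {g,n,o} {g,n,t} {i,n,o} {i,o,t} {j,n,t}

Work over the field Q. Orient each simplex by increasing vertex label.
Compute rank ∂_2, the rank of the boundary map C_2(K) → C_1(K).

rank∂_2=11

n_0=8 n_1=24 n_2=13  [Q]
∂1: piv[bg,bi,bj,bn,bo,bt,fi] rk=7  ker:fj,fn,fo,ft,gn,go,gt,ij,in,io,it,jn,jo,jt,no,nt,ot
∂2: piv[bij,bio,bit,bjn,bjt,bnt,bot,fjo,gno,gnt,ino] rk=11  ker:iot,jnt
rk∂_2=11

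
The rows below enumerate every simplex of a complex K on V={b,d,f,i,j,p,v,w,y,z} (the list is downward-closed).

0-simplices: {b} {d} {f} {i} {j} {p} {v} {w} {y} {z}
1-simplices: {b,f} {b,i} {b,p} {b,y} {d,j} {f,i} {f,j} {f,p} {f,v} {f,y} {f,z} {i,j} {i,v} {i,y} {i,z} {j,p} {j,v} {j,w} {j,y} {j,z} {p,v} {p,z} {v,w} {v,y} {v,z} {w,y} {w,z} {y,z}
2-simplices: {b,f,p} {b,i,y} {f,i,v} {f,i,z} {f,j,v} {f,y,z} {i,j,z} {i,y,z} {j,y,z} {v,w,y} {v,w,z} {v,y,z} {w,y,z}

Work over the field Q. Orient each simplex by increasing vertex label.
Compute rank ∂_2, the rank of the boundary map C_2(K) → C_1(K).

n_0=10 n_1=28 n_2=13  [Q]
∂1: piv[bf,bi,bp,by,dj,fj,fv,fz,jw] rk=9  ker:fi,fp,fy,ij,iv,iy,iz,jp,jv,jy,jz,pv,pz,vw,vy,vz,wy,wz,yz
∂2: piv[bfp,biy,fiv,fiz,fjv,fyz,ijz,iyz,jyz,vwy,vwz,vyz] rk=12  ker:wyz
rk∂_2=12

rank∂_2=12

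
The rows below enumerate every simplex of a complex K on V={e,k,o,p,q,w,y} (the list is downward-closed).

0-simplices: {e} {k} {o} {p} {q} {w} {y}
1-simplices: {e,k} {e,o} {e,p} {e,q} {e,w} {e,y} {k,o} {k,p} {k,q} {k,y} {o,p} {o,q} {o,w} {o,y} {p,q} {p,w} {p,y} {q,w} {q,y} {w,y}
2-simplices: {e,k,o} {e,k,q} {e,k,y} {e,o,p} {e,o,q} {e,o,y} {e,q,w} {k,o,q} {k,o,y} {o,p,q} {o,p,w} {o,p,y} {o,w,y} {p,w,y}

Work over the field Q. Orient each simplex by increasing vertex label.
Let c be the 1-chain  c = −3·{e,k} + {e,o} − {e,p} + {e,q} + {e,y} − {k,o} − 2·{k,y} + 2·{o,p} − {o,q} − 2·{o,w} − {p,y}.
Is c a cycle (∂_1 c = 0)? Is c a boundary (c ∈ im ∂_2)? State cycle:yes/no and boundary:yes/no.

n_0=7 n_1=20 n_2=14  [Q]
∂1: piv[ek,eo,ep,eq,ew,ey] rk=6  ker:ko,kp,kq,ky,op,oq,ow,oy,pq,pw,py,qw,qy,wy
∂2: piv[eko,ekq,eky,eop,eoq,eoy,eqw,opq,opw,opy,owy] rk=11  ker:koq,koy,pwy
∂1c = {e} + {o} + 2·{p} − 2·{w} − 2·{y}

cycle:no boundary:no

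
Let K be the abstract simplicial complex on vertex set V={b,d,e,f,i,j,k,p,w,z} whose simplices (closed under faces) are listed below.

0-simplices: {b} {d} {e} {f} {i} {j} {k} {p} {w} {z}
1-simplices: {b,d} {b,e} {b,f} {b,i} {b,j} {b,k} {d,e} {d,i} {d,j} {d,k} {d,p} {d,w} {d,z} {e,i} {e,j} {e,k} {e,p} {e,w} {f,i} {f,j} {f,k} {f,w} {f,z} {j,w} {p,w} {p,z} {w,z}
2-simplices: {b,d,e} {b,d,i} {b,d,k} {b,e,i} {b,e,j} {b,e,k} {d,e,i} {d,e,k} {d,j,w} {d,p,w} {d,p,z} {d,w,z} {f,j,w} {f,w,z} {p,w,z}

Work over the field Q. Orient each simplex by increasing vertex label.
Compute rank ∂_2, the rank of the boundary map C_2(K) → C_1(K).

n_0=10 n_1=27 n_2=15  [Q]
∂1: piv[bd,be,bf,bi,bj,bk,dp,dw,dz] rk=9  ker:de,di,dj,dk,ei,ej,ek,ep,ew,fi,fj,fk,fw,fz,jw,pw,pz,wz
∂2: piv[bde,bdi,bdk,bei,bej,bek,djw,dpw,dpz,dwz,fjw,fwz] rk=12  ker:dei,dek,pwz
rk∂_2=12

rank∂_2=12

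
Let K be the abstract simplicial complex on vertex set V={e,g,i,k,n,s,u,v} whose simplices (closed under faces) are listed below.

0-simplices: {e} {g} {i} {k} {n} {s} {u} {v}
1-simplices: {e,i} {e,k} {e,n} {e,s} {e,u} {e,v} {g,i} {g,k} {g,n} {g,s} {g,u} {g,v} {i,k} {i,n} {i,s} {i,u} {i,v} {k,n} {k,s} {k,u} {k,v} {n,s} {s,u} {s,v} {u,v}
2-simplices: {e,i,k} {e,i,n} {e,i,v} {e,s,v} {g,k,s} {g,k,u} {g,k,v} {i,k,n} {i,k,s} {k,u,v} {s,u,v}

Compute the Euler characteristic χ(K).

χ(K)=-6

n_0=8 n_1=25 n_2=11
χ=+8−25+11=-6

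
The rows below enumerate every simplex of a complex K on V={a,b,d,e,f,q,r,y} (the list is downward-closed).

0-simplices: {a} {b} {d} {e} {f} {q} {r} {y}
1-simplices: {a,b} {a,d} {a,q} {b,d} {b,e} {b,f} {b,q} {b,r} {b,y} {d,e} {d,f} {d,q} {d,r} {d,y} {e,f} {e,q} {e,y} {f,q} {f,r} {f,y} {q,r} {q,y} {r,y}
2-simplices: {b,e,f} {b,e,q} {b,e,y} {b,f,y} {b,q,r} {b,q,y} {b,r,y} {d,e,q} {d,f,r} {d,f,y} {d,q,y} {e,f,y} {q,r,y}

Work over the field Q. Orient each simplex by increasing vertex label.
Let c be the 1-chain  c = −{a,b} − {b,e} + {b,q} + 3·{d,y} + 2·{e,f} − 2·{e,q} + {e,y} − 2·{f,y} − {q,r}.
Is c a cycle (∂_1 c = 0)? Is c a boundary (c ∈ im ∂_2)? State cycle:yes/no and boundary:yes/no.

n_0=8 n_1=23 n_2=13  [Q]
∂1: piv[ab,ad,aq,be,bf,br,by] rk=7  ker:bd,bq,de,df,dq,dr,dy,ef,eq,ey,fq,fr,fy,qr,qy,ry
∂2: piv[bef,beq,bey,bfy,bqr,bqy,bry,deq,dfr,dfy,dqy] rk=11  ker:efy,qry
∂1c = {a} − {b} − 3·{d} − 2·{e} + 4·{f} − {r} + 2·{y}

cycle:no boundary:no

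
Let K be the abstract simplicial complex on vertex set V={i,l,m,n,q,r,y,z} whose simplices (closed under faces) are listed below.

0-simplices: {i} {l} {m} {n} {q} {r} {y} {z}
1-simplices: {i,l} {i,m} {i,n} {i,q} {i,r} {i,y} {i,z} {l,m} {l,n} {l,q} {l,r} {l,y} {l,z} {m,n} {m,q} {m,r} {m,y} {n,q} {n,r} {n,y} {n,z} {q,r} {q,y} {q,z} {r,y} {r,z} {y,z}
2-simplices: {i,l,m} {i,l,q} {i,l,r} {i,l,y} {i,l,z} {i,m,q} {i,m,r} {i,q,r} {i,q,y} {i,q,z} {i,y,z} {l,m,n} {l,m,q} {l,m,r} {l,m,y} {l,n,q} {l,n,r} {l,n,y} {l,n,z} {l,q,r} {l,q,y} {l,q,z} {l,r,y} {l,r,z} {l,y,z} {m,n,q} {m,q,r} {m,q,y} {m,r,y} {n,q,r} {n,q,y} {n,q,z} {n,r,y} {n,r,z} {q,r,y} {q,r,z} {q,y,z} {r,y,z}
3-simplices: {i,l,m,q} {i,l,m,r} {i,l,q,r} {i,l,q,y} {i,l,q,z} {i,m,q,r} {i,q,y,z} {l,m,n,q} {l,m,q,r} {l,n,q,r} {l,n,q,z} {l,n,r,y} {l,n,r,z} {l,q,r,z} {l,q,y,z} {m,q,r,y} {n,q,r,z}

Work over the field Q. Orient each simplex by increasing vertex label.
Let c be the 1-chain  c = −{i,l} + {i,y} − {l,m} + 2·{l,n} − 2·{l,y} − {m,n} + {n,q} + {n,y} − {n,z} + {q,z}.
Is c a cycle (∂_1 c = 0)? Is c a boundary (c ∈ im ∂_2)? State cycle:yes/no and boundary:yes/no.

n_0=8 n_1=27 n_2=38 n_3=17  [Q]
∂1: piv[il,im,in,iq,ir,iy,iz] rk=7  ker:lm,ln,lq,lr,ly,lz,mn,mq,mr,my,nq,nr,ny,nz,qr,qy,qz,ry,rz,yz
∂2: piv[ilm,ilq,ilr,ily,ilz,imq,imr,iqr,iqy,iqz,iyz,lmn,lmy,lnq,lnr,lny,lnz,lry,lrz] rk=19  ker:lmq,lmr,lqr,lqy,lqz,lyz,mnq,mqr,mqy,mry,nqr,nqy,nqz,nry,nrz,qry,qrz,qyz,ryz
∂3: piv[ilmq,ilmr,ilqr,ilqy,ilqz,imqr,iqyz,lmnq,lnqr,lnqz,lnry,lnrz,lqrz,lqyz,mqry] rk=15  ker:lmqr,nqrz
∂1c = 0
c vs im∂2: reduces to 0 ⇒ boundary

cycle:yes boundary:yes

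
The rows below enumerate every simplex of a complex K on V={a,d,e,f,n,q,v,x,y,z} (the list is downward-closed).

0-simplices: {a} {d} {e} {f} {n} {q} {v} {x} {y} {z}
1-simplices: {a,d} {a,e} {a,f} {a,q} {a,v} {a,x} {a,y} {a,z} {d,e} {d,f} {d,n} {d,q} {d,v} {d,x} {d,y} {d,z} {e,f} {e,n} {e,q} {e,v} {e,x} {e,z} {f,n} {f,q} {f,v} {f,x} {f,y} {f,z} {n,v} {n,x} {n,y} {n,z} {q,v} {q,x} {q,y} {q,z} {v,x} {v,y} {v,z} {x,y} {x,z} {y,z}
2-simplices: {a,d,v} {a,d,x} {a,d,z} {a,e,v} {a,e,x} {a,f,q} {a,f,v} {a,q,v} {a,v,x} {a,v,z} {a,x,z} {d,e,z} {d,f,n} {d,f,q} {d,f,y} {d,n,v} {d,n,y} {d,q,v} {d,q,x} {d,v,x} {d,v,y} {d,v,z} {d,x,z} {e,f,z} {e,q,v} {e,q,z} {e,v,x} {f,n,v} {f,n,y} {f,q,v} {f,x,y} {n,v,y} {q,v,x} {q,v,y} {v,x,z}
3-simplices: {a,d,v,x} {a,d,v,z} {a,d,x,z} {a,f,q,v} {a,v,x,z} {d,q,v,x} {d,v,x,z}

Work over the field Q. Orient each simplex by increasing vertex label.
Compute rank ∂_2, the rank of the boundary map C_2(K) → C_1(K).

rank∂_2=25

n_0=10 n_1=42 n_2=35 n_3=7  [Q]
∂1: piv[ad,ae,af,aq,av,ax,ay,az,dn] rk=9  ker:de,df,dq,dv,dx,dy,dz,ef,en,eq,ev,ex,ez,fn,fq,fv,fx,fy,fz,nv,nx,ny,nz,qv,qx,qy,qz,vx,vy,vz,xy,xz,yz
∂2: piv[adv,adx,adz,aev,aex,afq,afv,aqv,avx,avz,axz,dez,dfn,dfq,dfy,dnv,dny,dqv,dqx,dvy,efz,eqv,eqz,fxy,qvy] rk=25  ker:dvx,dvz,dxz,evx,fnv,fny,fqv,nvy,qvx,vxz
∂3: piv[advx,advz,adxz,afqv,avxz,dqvx] rk=6  ker:dvxz
rk∂_2=25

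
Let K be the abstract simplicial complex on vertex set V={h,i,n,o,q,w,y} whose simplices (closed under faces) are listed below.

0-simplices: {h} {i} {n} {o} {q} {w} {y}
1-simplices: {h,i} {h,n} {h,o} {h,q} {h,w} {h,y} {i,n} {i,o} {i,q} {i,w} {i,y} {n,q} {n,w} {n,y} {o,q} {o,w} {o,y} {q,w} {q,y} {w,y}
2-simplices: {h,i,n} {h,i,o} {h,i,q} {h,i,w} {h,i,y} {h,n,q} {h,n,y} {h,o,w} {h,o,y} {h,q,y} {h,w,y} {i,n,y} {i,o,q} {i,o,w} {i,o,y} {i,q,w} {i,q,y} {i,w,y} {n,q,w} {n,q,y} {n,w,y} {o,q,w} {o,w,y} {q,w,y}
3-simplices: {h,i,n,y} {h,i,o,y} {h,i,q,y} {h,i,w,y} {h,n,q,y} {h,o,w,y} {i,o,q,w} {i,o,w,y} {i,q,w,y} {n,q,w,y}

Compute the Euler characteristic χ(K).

χ(K)=1

n_0=7 n_1=20 n_2=24 n_3=10
χ=+7−20+24−10=1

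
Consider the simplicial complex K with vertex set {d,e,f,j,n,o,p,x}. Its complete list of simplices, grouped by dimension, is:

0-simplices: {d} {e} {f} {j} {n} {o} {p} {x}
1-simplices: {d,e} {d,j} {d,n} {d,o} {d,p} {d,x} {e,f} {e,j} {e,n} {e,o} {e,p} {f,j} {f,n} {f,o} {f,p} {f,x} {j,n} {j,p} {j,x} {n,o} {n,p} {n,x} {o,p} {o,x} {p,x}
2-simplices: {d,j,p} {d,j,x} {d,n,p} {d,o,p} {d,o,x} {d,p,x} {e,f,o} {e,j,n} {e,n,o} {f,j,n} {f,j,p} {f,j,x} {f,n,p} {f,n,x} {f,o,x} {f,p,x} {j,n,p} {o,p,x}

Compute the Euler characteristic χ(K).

χ(K)=1

n_0=8 n_1=25 n_2=18
χ=+8−25+18=1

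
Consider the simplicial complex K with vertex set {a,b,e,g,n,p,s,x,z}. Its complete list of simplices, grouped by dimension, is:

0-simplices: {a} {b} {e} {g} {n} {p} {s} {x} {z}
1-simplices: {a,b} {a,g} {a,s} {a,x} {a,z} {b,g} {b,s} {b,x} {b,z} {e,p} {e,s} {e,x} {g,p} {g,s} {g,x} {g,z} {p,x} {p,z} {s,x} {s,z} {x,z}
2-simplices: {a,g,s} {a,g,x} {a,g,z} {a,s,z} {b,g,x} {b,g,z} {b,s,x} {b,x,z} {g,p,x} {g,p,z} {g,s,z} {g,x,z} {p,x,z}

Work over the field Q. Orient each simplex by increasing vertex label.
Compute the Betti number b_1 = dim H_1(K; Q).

b_1=4

n_0=9 n_1=21 n_2=13  [Q]
∂1: piv[ab,ag,as,ax,az,ep,es] rk=7  ker:bg,bs,bx,bz,ex,gp,gs,gx,gz,px,pz,sx,sz,xz
∂2: piv[ags,agx,agz,asz,bgx,bgz,bsx,bxz,gpx,gpz] rk=10  ker:gsz,gxz,pxz
b_1=(21−7)−10=4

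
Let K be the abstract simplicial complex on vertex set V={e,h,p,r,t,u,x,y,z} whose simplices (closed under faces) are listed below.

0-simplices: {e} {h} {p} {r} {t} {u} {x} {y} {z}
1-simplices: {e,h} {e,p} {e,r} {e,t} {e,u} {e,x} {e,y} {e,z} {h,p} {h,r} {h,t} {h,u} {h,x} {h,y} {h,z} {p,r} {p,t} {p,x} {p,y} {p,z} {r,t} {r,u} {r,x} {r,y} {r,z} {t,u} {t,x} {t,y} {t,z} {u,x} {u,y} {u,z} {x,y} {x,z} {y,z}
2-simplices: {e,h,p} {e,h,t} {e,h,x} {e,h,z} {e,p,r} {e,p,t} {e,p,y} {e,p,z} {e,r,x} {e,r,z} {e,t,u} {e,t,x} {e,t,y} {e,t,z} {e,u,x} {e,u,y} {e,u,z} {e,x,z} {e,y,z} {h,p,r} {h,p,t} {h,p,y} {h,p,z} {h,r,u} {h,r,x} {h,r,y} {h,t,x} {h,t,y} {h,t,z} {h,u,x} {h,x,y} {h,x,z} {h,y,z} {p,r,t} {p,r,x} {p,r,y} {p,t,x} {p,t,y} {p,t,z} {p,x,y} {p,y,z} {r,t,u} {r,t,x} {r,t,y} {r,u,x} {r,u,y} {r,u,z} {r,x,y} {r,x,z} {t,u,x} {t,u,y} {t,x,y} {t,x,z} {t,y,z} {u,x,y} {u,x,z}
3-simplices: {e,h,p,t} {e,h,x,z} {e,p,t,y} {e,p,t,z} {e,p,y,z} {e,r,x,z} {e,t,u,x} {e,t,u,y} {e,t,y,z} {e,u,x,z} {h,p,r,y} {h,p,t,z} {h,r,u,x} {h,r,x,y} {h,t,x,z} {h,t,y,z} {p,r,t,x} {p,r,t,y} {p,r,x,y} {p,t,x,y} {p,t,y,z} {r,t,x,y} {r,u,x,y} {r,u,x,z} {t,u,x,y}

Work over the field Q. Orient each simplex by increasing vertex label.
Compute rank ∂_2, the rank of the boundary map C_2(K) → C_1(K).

n_0=9 n_1=35 n_2=56 n_3=25  [Q]
∂1: piv[eh,ep,er,et,eu,ex,ey,ez] rk=8  ker:hp,hr,ht,hu,hx,hy,hz,pr,pt,px,py,pz,rt,ru,rx,ry,rz,tu,tx,ty,tz,ux,uy,uz,xy,xz,yz
∂2: piv[ehp,eht,ehx,ehz,epr,ept,epy,epz,erx,erz,etu,etx,ety,etz,eux,euy,euz,exz,eyz,hpr,hpy,hru,hry,hux,hxy,prt,prx] rk=27  ker:hpt,hpz,hrx,htx,hty,htz,hxz,hyz,pry,ptx,pty,ptz,pxy,pyz,rtu,rtx,rty,rux,ruy,ruz,rxy,rxz,tux,tuy,txy,txz,tyz,uxy,uxz
∂3: piv[ehpt,ehxz,epty,eptz,epyz,erxz,etux,etuy,etyz,euxz,hpry,hptz,hrux,hrxy,htxz,htyz,prtx,prty,prxy,ptxy,ruxy,ruxz,tuxy] rk=23  ker:ptyz,rtxy
rk∂_2=27

rank∂_2=27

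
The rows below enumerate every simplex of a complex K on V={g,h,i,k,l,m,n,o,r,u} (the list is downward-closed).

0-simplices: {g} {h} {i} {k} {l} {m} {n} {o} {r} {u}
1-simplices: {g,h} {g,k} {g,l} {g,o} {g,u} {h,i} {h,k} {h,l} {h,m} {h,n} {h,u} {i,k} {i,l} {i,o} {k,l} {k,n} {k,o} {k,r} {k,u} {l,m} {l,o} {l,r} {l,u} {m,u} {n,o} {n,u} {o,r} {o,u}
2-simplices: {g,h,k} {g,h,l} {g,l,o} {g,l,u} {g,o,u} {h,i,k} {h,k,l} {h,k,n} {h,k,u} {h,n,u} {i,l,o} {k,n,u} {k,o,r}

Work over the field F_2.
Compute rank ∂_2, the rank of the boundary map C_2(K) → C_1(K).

rank∂_2=12

n_0=10 n_1=28 n_2=13  [Z2]
∂1: piv[gh,gk,gl,go,gu,hi,hm,hn,kr] rk=9  ker:hk,hl,hu,ik,il,io,kl,kn,ko,ku,lm,lo,lr,lu,mu,no,nu,or,ou
∂2: piv[ghk,ghl,glo,glu,gou,hik,hkl,hkn,hku,hnu,ilo,kor] rk=12  ker:knu
rk∂_2=12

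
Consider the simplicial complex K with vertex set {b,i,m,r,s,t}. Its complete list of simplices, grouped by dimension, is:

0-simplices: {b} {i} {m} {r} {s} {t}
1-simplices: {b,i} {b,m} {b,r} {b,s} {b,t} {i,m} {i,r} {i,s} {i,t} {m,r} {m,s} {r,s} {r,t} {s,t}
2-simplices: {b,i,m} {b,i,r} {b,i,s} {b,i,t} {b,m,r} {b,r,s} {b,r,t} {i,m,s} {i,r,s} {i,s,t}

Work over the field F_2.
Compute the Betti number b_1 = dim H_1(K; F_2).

b_1=0

n_0=6 n_1=14 n_2=10  [Z2]
∂1: piv[bi,bm,br,bs,bt] rk=5  ker:im,ir,is,it,mr,ms,rs,rt,st
∂2: piv[bim,bir,bis,bit,bmr,brs,brt,ims,ist] rk=9  ker:irs
b_1=(14−5)−9=0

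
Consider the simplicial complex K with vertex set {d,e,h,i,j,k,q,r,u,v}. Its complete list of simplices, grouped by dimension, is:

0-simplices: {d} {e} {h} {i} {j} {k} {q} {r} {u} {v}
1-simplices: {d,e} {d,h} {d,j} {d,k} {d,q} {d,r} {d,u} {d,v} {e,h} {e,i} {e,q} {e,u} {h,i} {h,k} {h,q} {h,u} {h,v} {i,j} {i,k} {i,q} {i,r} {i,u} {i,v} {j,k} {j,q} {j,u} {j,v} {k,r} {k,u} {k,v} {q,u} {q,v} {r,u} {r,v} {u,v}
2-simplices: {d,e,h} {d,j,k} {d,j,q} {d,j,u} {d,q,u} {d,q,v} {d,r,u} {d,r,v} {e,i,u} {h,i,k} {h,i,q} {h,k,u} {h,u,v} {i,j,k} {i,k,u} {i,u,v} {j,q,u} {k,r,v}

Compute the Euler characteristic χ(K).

n_0=10 n_1=35 n_2=18
χ=+10−35+18=-7

χ(K)=-7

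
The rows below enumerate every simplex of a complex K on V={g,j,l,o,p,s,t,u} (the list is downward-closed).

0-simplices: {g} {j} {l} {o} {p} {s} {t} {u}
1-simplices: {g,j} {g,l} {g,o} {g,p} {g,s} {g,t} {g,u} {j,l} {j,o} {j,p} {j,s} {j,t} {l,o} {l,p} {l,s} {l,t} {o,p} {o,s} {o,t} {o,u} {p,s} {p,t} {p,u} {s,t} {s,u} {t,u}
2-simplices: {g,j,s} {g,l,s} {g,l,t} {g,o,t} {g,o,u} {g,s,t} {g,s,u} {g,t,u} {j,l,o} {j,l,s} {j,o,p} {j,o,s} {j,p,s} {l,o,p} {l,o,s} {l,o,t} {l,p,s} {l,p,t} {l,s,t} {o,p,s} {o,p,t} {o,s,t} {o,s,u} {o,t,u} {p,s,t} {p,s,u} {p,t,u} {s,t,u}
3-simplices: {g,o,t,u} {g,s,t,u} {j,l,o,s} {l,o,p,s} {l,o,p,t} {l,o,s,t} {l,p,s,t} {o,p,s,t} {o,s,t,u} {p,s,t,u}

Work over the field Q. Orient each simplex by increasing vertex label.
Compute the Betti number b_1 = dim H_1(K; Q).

n_0=8 n_1=26 n_2=28 n_3=10  [Q]
∂1: piv[gj,gl,go,gp,gs,gt,gu] rk=7  ker:jl,jo,jp,js,jt,lo,lp,ls,lt,op,os,ot,ou,ps,pt,pu,st,su,tu
∂2: piv[gjs,gls,glt,got,gou,gst,gsu,gtu,jlo,jls,jop,jos,jps,lop,lot,lpt,psu] rk=17  ker:los,lps,lst,ops,opt,ost,osu,otu,pst,ptu,stu
∂3: piv[gotu,gstu,jlos,lops,lopt,lost,lpst,ostu,pstu] rk=9  ker:opst
b_1=(26−7)−17=2

b_1=2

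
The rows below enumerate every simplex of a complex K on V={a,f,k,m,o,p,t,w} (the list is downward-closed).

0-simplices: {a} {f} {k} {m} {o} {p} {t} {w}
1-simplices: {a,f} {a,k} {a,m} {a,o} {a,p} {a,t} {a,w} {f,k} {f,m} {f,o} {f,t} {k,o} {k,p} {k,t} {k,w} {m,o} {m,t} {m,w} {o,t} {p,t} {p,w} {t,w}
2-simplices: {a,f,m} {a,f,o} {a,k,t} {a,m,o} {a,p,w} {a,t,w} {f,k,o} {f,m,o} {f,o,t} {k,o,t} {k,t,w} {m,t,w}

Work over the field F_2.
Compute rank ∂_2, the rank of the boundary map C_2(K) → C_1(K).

n_0=8 n_1=22 n_2=12  [Z2]
∂1: piv[af,ak,am,ao,ap,at,aw] rk=7  ker:fk,fm,fo,ft,ko,kp,kt,kw,mo,mt,mw,ot,pt,pw,tw
∂2: piv[afm,afo,akt,amo,apw,atw,fko,fot,kot,ktw,mtw] rk=11  ker:fmo
rk∂_2=11

rank∂_2=11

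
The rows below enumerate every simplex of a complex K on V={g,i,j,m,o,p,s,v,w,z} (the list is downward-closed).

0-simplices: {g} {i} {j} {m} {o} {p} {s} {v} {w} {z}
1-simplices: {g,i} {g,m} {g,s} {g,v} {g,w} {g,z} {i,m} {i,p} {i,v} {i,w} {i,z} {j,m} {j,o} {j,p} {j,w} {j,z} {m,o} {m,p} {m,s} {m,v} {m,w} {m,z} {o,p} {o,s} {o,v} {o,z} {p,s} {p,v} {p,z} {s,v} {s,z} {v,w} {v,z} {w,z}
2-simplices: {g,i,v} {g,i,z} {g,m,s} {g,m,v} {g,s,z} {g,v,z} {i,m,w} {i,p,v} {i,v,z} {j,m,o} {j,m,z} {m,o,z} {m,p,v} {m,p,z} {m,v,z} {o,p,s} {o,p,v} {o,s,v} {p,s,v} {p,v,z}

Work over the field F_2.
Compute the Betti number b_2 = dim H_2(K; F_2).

b_2=3

n_0=10 n_1=34 n_2=20  [Z2]
∂1: piv[gi,gm,gs,gv,gw,gz,ip,jm,jo] rk=9  ker:im,iv,iw,iz,jp,jw,jz,mo,mp,ms,mv,mw,mz,op,os,ov,oz,ps,pv,pz,sv,sz,vw,vz,wz
∂2: piv[giv,giz,gms,gmv,gsz,gvz,imw,ipv,jmo,jmz,moz,mpv,mpz,mvz,ops,opv,osv] rk=17  ker:ivz,psv,pvz
b_2=(20−17)−0=3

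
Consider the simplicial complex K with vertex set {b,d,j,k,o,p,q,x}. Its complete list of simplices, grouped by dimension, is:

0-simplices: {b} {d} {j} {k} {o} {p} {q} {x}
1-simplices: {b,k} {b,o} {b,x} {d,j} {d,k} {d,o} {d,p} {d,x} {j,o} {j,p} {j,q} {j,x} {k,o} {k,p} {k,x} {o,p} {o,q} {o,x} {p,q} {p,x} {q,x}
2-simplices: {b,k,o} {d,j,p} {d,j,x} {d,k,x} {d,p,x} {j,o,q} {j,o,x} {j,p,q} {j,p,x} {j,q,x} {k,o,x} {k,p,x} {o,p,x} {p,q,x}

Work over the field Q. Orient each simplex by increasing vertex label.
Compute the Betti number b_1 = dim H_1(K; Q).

b_1=2

n_0=8 n_1=21 n_2=14  [Q]
∂1: piv[bk,bo,bx,dj,dk,dp,jq] rk=7  ker:do,dx,jo,jp,jx,ko,kp,kx,op,oq,ox,pq,px,qx
∂2: piv[bko,djp,djx,dkx,dpx,joq,jox,jpq,jqx,kox,kpx,opx] rk=12  ker:jpx,pqx
b_1=(21−7)−12=2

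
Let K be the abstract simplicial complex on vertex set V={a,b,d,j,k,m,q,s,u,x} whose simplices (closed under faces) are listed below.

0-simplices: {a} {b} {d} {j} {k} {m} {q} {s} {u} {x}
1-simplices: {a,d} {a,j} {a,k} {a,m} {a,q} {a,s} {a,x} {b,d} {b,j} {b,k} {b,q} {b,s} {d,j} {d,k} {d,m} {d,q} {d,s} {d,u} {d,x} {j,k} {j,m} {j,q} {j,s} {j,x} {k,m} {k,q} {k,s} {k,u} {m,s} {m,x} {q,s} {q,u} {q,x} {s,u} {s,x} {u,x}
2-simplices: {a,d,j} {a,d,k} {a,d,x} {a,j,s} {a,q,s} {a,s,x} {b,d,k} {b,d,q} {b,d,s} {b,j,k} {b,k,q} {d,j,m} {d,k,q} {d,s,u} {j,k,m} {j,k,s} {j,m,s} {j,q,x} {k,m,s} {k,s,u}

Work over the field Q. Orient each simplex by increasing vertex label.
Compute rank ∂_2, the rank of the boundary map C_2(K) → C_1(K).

rank∂_2=18

n_0=10 n_1=36 n_2=20  [Q]
∂1: piv[ad,aj,ak,am,aq,as,ax,bd,du] rk=9  ker:bj,bk,bq,bs,dj,dk,dm,dq,ds,dx,jk,jm,jq,js,jx,km,kq,ks,ku,ms,mx,qs,qu,qx,su,sx,ux
∂2: piv[adj,adk,adx,ajs,aqs,asx,bdk,bdq,bds,bjk,bkq,djm,dsu,jkm,jks,jms,jqx,ksu] rk=18  ker:dkq,kms
rk∂_2=18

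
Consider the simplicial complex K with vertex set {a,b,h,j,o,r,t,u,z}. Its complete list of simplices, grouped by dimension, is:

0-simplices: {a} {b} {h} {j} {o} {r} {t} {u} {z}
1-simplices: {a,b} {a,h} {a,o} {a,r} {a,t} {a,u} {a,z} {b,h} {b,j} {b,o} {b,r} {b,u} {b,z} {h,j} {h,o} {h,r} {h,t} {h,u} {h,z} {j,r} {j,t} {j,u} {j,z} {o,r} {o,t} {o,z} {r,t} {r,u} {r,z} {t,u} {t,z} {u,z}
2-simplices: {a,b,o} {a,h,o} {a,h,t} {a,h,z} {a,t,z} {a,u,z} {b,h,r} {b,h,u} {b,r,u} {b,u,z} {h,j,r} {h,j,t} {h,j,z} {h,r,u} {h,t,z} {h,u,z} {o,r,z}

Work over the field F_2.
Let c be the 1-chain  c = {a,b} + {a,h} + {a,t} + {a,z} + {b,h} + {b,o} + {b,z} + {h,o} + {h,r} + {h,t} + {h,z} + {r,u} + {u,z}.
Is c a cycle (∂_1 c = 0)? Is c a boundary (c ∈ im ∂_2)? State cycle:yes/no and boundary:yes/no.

cycle:yes boundary:yes

n_0=9 n_1=32 n_2=17  [Z2]
∂1: piv[ab,ah,ao,ar,at,au,az,bj] rk=8  ker:bh,bo,br,bu,bz,hj,ho,hr,ht,hu,hz,jr,jt,ju,jz,or,ot,oz,rt,ru,rz,tu,tz,uz
∂2: piv[abo,aho,aht,ahz,atz,auz,bhr,bhu,bru,buz,hjr,hjt,hjz,huz,orz] rk=15  ker:hru,htz
∂1c = 0
c vs im∂2: reduces to 0 ⇒ boundary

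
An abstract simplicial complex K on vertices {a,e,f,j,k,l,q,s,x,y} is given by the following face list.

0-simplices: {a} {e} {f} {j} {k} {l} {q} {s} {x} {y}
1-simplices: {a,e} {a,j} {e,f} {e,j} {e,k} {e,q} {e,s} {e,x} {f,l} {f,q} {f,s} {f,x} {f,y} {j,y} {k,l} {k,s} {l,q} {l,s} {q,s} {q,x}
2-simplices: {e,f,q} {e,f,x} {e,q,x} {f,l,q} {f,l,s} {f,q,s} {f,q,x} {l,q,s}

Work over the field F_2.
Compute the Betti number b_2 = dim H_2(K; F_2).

b_2=2

n_0=10 n_1=20 n_2=8  [Z2]
∂1: piv[ae,aj,ef,ek,eq,es,ex,fl,fy] rk=9  ker:ej,fq,fs,fx,jy,kl,ks,lq,ls,qs,qx
∂2: piv[efq,efx,eqx,flq,fls,fqs] rk=6  ker:fqx,lqs
b_2=(8−6)−0=2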